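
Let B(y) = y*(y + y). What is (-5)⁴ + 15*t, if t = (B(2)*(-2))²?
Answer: 4465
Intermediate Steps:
B(y) = 2*y² (B(y) = y*(2*y) = 2*y²)
t = 256 (t = ((2*2²)*(-2))² = ((2*4)*(-2))² = (8*(-2))² = (-16)² = 256)
(-5)⁴ + 15*t = (-5)⁴ + 15*256 = 625 + 3840 = 4465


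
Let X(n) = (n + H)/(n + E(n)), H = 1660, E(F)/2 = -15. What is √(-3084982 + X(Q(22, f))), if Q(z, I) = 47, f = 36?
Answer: I*√891530779/17 ≈ 1756.4*I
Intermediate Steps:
E(F) = -30 (E(F) = 2*(-15) = -30)
X(n) = (1660 + n)/(-30 + n) (X(n) = (n + 1660)/(n - 30) = (1660 + n)/(-30 + n))
√(-3084982 + X(Q(22, f))) = √(-3084982 + (1660 + 47)/(-30 + 47)) = √(-3084982 + 1707/17) = √(-52442987/17) = I*√891530779/17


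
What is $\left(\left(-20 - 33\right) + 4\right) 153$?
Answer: $-7497$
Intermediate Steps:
$\left(\left(-20 - 33\right) + 4\right) 153 = \left(-53 + 4\right) 153 = \left(-49\right) 153 = -7497$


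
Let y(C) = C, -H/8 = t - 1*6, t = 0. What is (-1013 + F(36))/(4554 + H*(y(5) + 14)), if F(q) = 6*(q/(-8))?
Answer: -520/2733 ≈ -0.19027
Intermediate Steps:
H = 48 (H = -8*(0 - 1*6) = -8*(0 - 6) = -8*(-6) = 48)
F(q) = -3*q/4 (F(q) = 6*(q*(-1/8)) = 6*(-q/8) = -3*q/4)
(-1013 + F(36))/(4554 + H*(y(5) + 14)) = (-1013 - 3/4*36)/(4554 + 48*(5 + 14)) = (-1013 - 27)/(4554 + 48*19) = -1040/(4554 + 912) = -1040/5466 = -1040*1/5466 = -520/2733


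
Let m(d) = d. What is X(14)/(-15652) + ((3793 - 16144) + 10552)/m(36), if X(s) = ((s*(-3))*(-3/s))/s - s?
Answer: -98551135/1972152 ≈ -49.971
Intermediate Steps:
X(s) = -s + 9/s (X(s) = ((-3*s)*(-3/s))/s - s = 9/s - s = -s + 9/s)
X(14)/(-15652) + ((3793 - 16144) + 10552)/m(36) = (-1*14 + 9/14)/(-15652) + ((3793 - 16144) + 10552)/36 = (-14 + 9*(1/14))*(-1/15652) + (-12351 + 10552)*(1/36) = (-14 + 9/14)*(-1/15652) - 1799*1/36 = -187/14*(-1/15652) - 1799/36 = 187/219128 - 1799/36 = -98551135/1972152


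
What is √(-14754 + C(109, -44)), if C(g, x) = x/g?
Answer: I*√175297070/109 ≈ 121.47*I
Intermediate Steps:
√(-14754 + C(109, -44)) = √(-14754 - 44/109) = √(-1608230/109) = I*√175297070/109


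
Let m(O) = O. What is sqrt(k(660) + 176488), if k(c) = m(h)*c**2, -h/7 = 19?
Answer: 2*I*sqrt(14439578) ≈ 7599.9*I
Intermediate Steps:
h = -133 (h = -7*19 = -133)
k(c) = -133*c**2
sqrt(k(660) + 176488) = sqrt(-133*660**2 + 176488) = sqrt(-133*435600 + 176488) = sqrt(-57934800 + 176488) = sqrt(-57758312) = 2*I*sqrt(14439578)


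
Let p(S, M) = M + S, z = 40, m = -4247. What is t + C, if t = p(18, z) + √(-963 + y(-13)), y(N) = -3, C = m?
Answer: -4189 + I*√966 ≈ -4189.0 + 31.081*I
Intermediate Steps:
C = -4247
t = 58 + I*√966 (t = (40 + 18) + √(-963 - 3) = 58 + √(-966) = 58 + I*√966 ≈ 58.0 + 31.081*I)
t + C = (58 + I*√966) - 4247 = -4189 + I*√966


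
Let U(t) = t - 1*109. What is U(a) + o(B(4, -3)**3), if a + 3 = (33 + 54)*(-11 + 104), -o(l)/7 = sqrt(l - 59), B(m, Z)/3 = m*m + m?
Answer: 7979 - 7*sqrt(215941) ≈ 4726.1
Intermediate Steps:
B(m, Z) = 3*m + 3*m**2 (B(m, Z) = 3*(m*m + m) = 3*(m**2 + m) = 3*(m + m**2) = 3*m + 3*m**2)
o(l) = -7*sqrt(-59 + l) (o(l) = -7*sqrt(l - 59) = -7*sqrt(-59 + l))
a = 8088 (a = -3 + (33 + 54)*(-11 + 104) = -3 + 87*93 = -3 + 8091 = 8088)
U(t) = -109 + t (U(t) = t - 109 = -109 + t)
U(a) + o(B(4, -3)**3) = (-109 + 8088) - 7*sqrt(-59 + (3*4*(1 + 4))**3) = 7979 - 7*sqrt(-59 + (3*4*5)**3) = 7979 - 7*sqrt(-59 + 60**3) = 7979 - 7*sqrt(-59 + 216000) = 7979 - 7*sqrt(215941)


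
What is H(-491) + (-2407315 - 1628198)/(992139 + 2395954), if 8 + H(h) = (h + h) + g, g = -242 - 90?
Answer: -4483094459/3388093 ≈ -1323.2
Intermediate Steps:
g = -332
H(h) = -340 + 2*h (H(h) = -8 + ((h + h) - 332) = -8 + (2*h - 332) = -8 + (-332 + 2*h) = -340 + 2*h)
H(-491) + (-2407315 - 1628198)/(992139 + 2395954) = (-340 + 2*(-491)) + (-2407315 - 1628198)/(992139 + 2395954) = (-340 - 982) - 4035513/3388093 = -1322 - 4035513*1/3388093 = -1322 - 4035513/3388093 = -4483094459/3388093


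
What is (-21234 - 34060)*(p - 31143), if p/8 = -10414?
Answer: 6328674770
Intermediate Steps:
p = -83312 (p = 8*(-10414) = -83312)
(-21234 - 34060)*(p - 31143) = (-21234 - 34060)*(-83312 - 31143) = -55294*(-114455) = 6328674770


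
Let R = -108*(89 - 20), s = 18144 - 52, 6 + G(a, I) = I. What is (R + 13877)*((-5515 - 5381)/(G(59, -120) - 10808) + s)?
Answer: 635525097100/5467 ≈ 1.1625e+8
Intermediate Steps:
G(a, I) = -6 + I
s = 18092
R = -7452 (R = -108*69 = -7452)
(R + 13877)*((-5515 - 5381)/(G(59, -120) - 10808) + s) = (-7452 + 13877)*((-5515 - 5381)/((-6 - 120) - 10808) + 18092) = 6425*(-10896/(-126 - 10808) + 18092) = 6425*(-10896/(-10934) + 18092) = 6425*(-10896*(-1/10934) + 18092) = 6425*(5448/5467 + 18092) = 6425*(98914412/5467) = 635525097100/5467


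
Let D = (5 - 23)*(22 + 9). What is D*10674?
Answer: -5956092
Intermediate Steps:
D = -558 (D = -18*31 = -558)
D*10674 = -558*10674 = -5956092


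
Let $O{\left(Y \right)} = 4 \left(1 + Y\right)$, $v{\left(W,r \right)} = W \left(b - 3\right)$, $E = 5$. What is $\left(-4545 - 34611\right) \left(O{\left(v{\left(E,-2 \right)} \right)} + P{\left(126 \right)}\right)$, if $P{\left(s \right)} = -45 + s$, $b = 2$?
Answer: $-2545140$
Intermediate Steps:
$v{\left(W,r \right)} = - W$ ($v{\left(W,r \right)} = W \left(2 - 3\right) = W \left(-1\right) = - W$)
$O{\left(Y \right)} = 4 + 4 Y$
$\left(-4545 - 34611\right) \left(O{\left(v{\left(E,-2 \right)} \right)} + P{\left(126 \right)}\right) = \left(-4545 - 34611\right) \left(\left(4 + 4 \left(\left(-1\right) 5\right)\right) + \left(-45 + 126\right)\right) = - 39156 \left(\left(4 + 4 \left(-5\right)\right) + 81\right) = - 39156 \left(\left(4 - 20\right) + 81\right) = - 39156 \left(-16 + 81\right) = \left(-39156\right) 65 = -2545140$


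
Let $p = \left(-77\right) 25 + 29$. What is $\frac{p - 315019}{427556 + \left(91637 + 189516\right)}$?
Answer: $- \frac{316915}{708709} \approx -0.44717$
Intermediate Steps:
$p = -1896$ ($p = -1925 + 29 = -1896$)
$\frac{p - 315019}{427556 + \left(91637 + 189516\right)} = \frac{-1896 - 315019}{427556 + \left(91637 + 189516\right)} = - \frac{316915}{427556 + 281153} = - \frac{316915}{708709}$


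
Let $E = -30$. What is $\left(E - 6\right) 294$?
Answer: $-10584$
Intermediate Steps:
$\left(E - 6\right) 294 = \left(-30 - 6\right) 294 = \left(-36\right) 294 = -10584$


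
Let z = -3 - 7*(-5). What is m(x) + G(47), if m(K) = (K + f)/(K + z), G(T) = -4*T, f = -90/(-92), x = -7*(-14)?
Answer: -1119687/5980 ≈ -187.24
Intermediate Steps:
x = 98
z = 32 (z = -3 + 35 = 32)
f = 45/46 (f = -90*(-1/92) = 45/46 ≈ 0.97826)
m(K) = (45/46 + K)/(32 + K) (m(K) = (K + 45/46)/(K + 32) = (45/46 + K)/(32 + K))
m(x) + G(47) = (45/46 + 98)/(32 + 98) - 4*47 = (4553/46)/130 - 188 = (1/130)*(4553/46) - 188 = 4553/5980 - 188 = -1119687/5980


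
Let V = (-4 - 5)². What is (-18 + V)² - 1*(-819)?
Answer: 4788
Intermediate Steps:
V = 81 (V = (-9)² = 81)
(-18 + V)² - 1*(-819) = (-18 + 81)² - 1*(-819) = 63² + 819 = 3969 + 819 = 4788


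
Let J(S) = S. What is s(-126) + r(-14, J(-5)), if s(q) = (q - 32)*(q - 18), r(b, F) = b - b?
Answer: 22752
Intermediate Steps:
r(b, F) = 0
s(q) = (-32 + q)*(-18 + q)
s(-126) + r(-14, J(-5)) = (576 + (-126)² - 50*(-126)) + 0 = (576 + 15876 + 6300) + 0 = 22752 + 0 = 22752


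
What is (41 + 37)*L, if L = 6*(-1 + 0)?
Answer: -468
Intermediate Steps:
L = -6 (L = 6*(-1) = -6)
(41 + 37)*L = (41 + 37)*(-6) = 78*(-6) = -468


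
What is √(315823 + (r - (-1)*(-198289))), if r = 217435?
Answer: √334969 ≈ 578.76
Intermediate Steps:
√(315823 + (r - (-1)*(-198289))) = √(315823 + (217435 - (-1)*(-198289))) = √(315823 + (217435 - 1*198289)) = √(315823 + (217435 - 198289)) = √(315823 + 19146) = √334969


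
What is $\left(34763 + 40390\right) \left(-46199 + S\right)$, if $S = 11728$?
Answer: $-2590599063$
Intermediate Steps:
$\left(34763 + 40390\right) \left(-46199 + S\right) = \left(34763 + 40390\right) \left(-46199 + 11728\right) = 75153 \left(-34471\right) = -2590599063$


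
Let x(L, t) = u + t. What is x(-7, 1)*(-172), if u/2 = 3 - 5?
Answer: 516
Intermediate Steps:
u = -4 (u = 2*(3 - 5) = 2*(-2) = -4)
x(L, t) = -4 + t
x(-7, 1)*(-172) = (-4 + 1)*(-172) = -3*(-172) = 516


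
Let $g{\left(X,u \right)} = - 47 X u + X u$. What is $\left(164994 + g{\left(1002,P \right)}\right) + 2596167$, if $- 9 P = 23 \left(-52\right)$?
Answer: $- \frac{10091861}{3} \approx -3.364 \cdot 10^{6}$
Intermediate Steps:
$P = \frac{1196}{9}$ ($P = - \frac{23 \left(-52\right)}{9} = \left(- \frac{1}{9}\right) \left(-1196\right) = \frac{1196}{9} \approx 132.89$)
$g{\left(X,u \right)} = - 46 X u$ ($g{\left(X,u \right)} = - 47 X u + X u = - 46 X u$)
$\left(164994 + g{\left(1002,P \right)}\right) + 2596167 = \left(164994 - 46092 \cdot \frac{1196}{9}\right) + 2596167 = \left(164994 - \frac{18375344}{3}\right) + 2596167 = - \frac{17880362}{3} + 2596167 = - \frac{10091861}{3}$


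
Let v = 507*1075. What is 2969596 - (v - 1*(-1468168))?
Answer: 956403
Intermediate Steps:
v = 545025
2969596 - (v - 1*(-1468168)) = 2969596 - (545025 - 1*(-1468168)) = 2969596 - (545025 + 1468168) = 2969596 - 1*2013193 = 2969596 - 2013193 = 956403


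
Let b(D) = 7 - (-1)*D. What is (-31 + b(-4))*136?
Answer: -3808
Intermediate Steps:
b(D) = 7 + D
(-31 + b(-4))*136 = (-31 + (7 - 4))*136 = (-31 + 3)*136 = -28*136 = -3808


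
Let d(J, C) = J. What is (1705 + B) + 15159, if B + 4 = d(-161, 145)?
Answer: 16699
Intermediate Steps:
B = -165 (B = -4 - 161 = -165)
(1705 + B) + 15159 = (1705 - 165) + 15159 = 1540 + 15159 = 16699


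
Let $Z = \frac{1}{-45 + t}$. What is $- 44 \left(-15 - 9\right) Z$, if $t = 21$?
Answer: $-44$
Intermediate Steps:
$Z = - \frac{1}{24}$ ($Z = \frac{1}{-45 + 21} = \frac{1}{-24} = - \frac{1}{24} \approx -0.041667$)
$- 44 \left(-15 - 9\right) Z = - 44 \left(-15 - 9\right) \left(- \frac{1}{24}\right) = \left(-44\right) \left(-24\right) \left(- \frac{1}{24}\right) = 1056 \left(- \frac{1}{24}\right) = -44$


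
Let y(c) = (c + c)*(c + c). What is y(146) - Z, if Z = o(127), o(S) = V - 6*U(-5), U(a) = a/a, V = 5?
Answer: 85265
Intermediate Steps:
U(a) = 1
o(S) = -1 (o(S) = 5 - 6*1 = 5 - 6 = -1)
Z = -1
y(c) = 4*c² (y(c) = (2*c)*(2*c) = 4*c²)
y(146) - Z = 4*146² - 1*(-1) = 4*21316 + 1 = 85264 + 1 = 85265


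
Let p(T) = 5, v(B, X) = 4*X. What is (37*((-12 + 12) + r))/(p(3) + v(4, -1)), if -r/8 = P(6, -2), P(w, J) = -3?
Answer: 888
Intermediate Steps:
r = 24 (r = -8*(-3) = 24)
(37*((-12 + 12) + r))/(p(3) + v(4, -1)) = (37*((-12 + 12) + 24))/(5 + 4*(-1)) = (37*(0 + 24))/(5 - 4) = (37*24)/1 = 888*1 = 888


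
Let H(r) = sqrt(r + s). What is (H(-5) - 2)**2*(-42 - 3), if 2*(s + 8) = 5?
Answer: 585/2 + 90*I*sqrt(42) ≈ 292.5 + 583.27*I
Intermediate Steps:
s = -11/2 (s = -8 + (1/2)*5 = -8 + 5/2 = -11/2 ≈ -5.5000)
H(r) = sqrt(-11/2 + r) (H(r) = sqrt(r - 11/2) = sqrt(-11/2 + r))
(H(-5) - 2)**2*(-42 - 3) = (sqrt(-22 + 4*(-5))/2 - 2)**2*(-42 - 3) = (sqrt(-22 - 20)/2 - 2)**2*(-45) = (sqrt(-42)/2 - 2)**2*(-45) = ((I*sqrt(42))/2 - 2)**2*(-45) = (I*sqrt(42)/2 - 2)**2*(-45) = (-2 + I*sqrt(42)/2)**2*(-45) = -45*(-2 + I*sqrt(42)/2)**2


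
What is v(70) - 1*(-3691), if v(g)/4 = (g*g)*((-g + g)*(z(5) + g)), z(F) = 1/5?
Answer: 3691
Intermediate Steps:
z(F) = ⅕
v(g) = 0 (v(g) = 4*((g*g)*((-g + g)*(⅕ + g))) = 4*(g²*(0*(⅕ + g))) = 4*(g²*0) = 4*0 = 0)
v(70) - 1*(-3691) = 0 - 1*(-3691) = 0 + 3691 = 3691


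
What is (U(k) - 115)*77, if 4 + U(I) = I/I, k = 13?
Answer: -9086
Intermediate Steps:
U(I) = -3 (U(I) = -4 + I/I = -4 + 1 = -3)
(U(k) - 115)*77 = (-3 - 115)*77 = -118*77 = -9086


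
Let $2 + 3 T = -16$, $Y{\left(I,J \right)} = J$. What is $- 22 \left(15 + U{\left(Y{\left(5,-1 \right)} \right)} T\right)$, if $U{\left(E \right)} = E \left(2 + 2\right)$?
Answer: $-858$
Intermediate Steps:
$U{\left(E \right)} = 4 E$ ($U{\left(E \right)} = E 4 = 4 E$)
$T = -6$ ($T = - \frac{2}{3} + \frac{1}{3} \left(-16\right) = - \frac{2}{3} - \frac{16}{3} = -6$)
$- 22 \left(15 + U{\left(Y{\left(5,-1 \right)} \right)} T\right) = - 22 \left(15 + 4 \left(-1\right) \left(-6\right)\right) = - 22 \left(15 - -24\right) = - 22 \left(15 + 24\right) = \left(-22\right) 39 = -858$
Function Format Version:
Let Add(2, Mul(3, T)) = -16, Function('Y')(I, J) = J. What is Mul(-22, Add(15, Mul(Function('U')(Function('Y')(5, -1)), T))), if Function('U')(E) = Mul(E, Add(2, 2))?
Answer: -858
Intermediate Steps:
Function('U')(E) = Mul(4, E) (Function('U')(E) = Mul(E, 4) = Mul(4, E))
T = -6 (T = Add(Rational(-2, 3), Mul(Rational(1, 3), -16)) = Add(Rational(-2, 3), Rational(-16, 3)) = -6)
Mul(-22, Add(15, Mul(Function('U')(Function('Y')(5, -1)), T))) = Mul(-22, Add(15, Mul(Mul(4, -1), -6))) = Mul(-22, Add(15, Mul(-4, -6))) = Mul(-22, Add(15, 24)) = Mul(-22, 39) = -858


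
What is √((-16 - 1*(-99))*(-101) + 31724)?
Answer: √23341 ≈ 152.78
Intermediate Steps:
√((-16 - 1*(-99))*(-101) + 31724) = √((-16 + 99)*(-101) + 31724) = √(83*(-101) + 31724) = √(-8383 + 31724) = √23341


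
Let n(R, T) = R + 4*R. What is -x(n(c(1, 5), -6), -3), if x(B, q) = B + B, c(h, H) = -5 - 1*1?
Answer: 60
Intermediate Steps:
c(h, H) = -6 (c(h, H) = -5 - 1 = -6)
n(R, T) = 5*R
x(B, q) = 2*B
-x(n(c(1, 5), -6), -3) = -2*5*(-6) = -2*(-30) = -1*(-60) = 60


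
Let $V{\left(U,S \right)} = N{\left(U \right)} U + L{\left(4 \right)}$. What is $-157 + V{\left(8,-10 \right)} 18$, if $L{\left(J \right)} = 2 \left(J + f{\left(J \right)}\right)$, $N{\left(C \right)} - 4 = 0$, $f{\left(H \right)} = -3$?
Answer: $455$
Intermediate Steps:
$N{\left(C \right)} = 4$ ($N{\left(C \right)} = 4 + 0 = 4$)
$L{\left(J \right)} = -6 + 2 J$ ($L{\left(J \right)} = 2 \left(J - 3\right) = 2 \left(-3 + J\right) = -6 + 2 J$)
$V{\left(U,S \right)} = 2 + 4 U$ ($V{\left(U,S \right)} = 4 U + \left(-6 + 2 \cdot 4\right) = 4 U + \left(-6 + 8\right) = 4 U + 2 = 2 + 4 U$)
$-157 + V{\left(8,-10 \right)} 18 = -157 + \left(2 + 4 \cdot 8\right) 18 = -157 + \left(2 + 32\right) 18 = -157 + 34 \cdot 18 = -157 + 612 = 455$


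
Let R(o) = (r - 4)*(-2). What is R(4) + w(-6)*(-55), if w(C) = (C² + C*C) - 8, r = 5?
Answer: -3522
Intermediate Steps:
w(C) = -8 + 2*C² (w(C) = (C² + C²) - 8 = 2*C² - 8 = -8 + 2*C²)
R(o) = -2 (R(o) = (5 - 4)*(-2) = 1*(-2) = -2)
R(4) + w(-6)*(-55) = -2 + (-8 + 2*(-6)²)*(-55) = -2 + (-8 + 2*36)*(-55) = -2 + (-8 + 72)*(-55) = -2 + 64*(-55) = -2 - 3520 = -3522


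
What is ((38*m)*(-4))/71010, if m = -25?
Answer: 380/7101 ≈ 0.053514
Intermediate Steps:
((38*m)*(-4))/71010 = ((38*(-25))*(-4))/71010 = -950*(-4)*(1/71010) = 3800*(1/71010) = 380/7101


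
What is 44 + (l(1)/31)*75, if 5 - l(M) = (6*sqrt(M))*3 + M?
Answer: 314/31 ≈ 10.129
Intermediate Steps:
l(M) = 5 - M - 18*sqrt(M) (l(M) = 5 - ((6*sqrt(M))*3 + M) = 5 - (18*sqrt(M) + M) = 5 - (M + 18*sqrt(M)) = 5 + (-M - 18*sqrt(M)) = 5 - M - 18*sqrt(M))
44 + (l(1)/31)*75 = 44 + ((5 - 1*1 - 18*sqrt(1))/31)*75 = 44 + ((5 - 1 - 18*1)*(1/31))*75 = 44 + ((5 - 1 - 18)*(1/31))*75 = 44 - 14*1/31*75 = 44 - 14/31*75 = 44 - 1050/31 = 314/31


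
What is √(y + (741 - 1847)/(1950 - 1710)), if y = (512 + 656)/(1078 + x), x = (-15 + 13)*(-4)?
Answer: I*√416660190/10860 ≈ 1.8796*I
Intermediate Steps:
x = 8 (x = -2*(-4) = 8)
y = 584/543 (y = (512 + 656)/(1078 + 8) = 1168/1086 = 1168*(1/1086) = 584/543 ≈ 1.0755)
√(y + (741 - 1847)/(1950 - 1710)) = √(584/543 + (741 - 1847)/(1950 - 1710)) = √(584/543 - 1106/240) = √(584/543 - 1106*1/240) = √(584/543 - 553/120) = √(-76733/21720) = I*√416660190/10860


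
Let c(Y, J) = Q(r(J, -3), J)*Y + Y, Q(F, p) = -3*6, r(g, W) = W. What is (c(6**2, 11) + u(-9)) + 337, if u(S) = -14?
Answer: -289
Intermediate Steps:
Q(F, p) = -18
c(Y, J) = -17*Y (c(Y, J) = -18*Y + Y = -17*Y)
(c(6**2, 11) + u(-9)) + 337 = (-17*6**2 - 14) + 337 = (-17*36 - 14) + 337 = (-612 - 14) + 337 = -626 + 337 = -289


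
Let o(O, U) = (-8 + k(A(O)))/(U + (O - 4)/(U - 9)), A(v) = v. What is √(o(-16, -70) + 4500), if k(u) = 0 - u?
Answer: 8*√533660030/2755 ≈ 67.081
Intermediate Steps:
k(u) = -u
o(O, U) = (-8 - O)/(U + (-4 + O)/(-9 + U)) (o(O, U) = (-8 - O)/(U + (O - 4)/(U - 9)) = (-8 - O)/(U + (-4 + O)/(-9 + U)))
√(o(-16, -70) + 4500) = √((72 - 8*(-70) + 9*(-16) - 1*(-16)*(-70))/(-4 - 16 + (-70)² - 9*(-70)) + 4500) = √((72 + 560 - 144 - 1120)/(-4 - 16 + 4900 + 630) + 4500) = √(-632/5510 + 4500) = √((1/5510)*(-632) + 4500) = √(-316/2755 + 4500) = √(12397184/2755) = 8*√533660030/2755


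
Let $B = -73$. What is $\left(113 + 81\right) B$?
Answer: $-14162$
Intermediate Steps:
$\left(113 + 81\right) B = \left(113 + 81\right) \left(-73\right) = 194 \left(-73\right) = -14162$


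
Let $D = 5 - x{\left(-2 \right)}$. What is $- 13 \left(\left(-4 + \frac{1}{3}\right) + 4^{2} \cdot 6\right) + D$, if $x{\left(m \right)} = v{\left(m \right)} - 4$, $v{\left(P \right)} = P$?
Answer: $- \frac{3568}{3} \approx -1189.3$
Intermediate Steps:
$x{\left(m \right)} = -4 + m$ ($x{\left(m \right)} = m - 4 = -4 + m$)
$D = 11$ ($D = 5 - \left(-4 - 2\right) = 5 - -6 = 5 + 6 = 11$)
$- 13 \left(\left(-4 + \frac{1}{3}\right) + 4^{2} \cdot 6\right) + D = - 13 \left(\left(-4 + \frac{1}{3}\right) + 4^{2} \cdot 6\right) + 11 = - 13 \left(\left(-4 + \frac{1}{3}\right) + 16 \cdot 6\right) + 11 = - 13 \left(- \frac{11}{3} + 96\right) + 11 = \left(-13\right) \frac{277}{3} + 11 = - \frac{3601}{3} + 11 = - \frac{3568}{3}$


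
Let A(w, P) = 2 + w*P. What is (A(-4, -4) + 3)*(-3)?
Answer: -63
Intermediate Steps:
A(w, P) = 2 + P*w
(A(-4, -4) + 3)*(-3) = ((2 - 4*(-4)) + 3)*(-3) = ((2 + 16) + 3)*(-3) = (18 + 3)*(-3) = 21*(-3) = -63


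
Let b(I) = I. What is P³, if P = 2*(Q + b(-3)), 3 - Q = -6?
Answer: 1728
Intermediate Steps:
Q = 9 (Q = 3 - 1*(-6) = 3 + 6 = 9)
P = 12 (P = 2*(9 - 3) = 2*6 = 12)
P³ = 12³ = 1728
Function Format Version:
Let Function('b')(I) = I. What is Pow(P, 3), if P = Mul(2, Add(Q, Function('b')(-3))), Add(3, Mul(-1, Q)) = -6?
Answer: 1728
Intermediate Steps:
Q = 9 (Q = Add(3, Mul(-1, -6)) = Add(3, 6) = 9)
P = 12 (P = Mul(2, Add(9, -3)) = Mul(2, 6) = 12)
Pow(P, 3) = Pow(12, 3) = 1728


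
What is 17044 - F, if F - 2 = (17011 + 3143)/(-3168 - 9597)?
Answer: 72520428/4255 ≈ 17044.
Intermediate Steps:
F = 1792/4255 (F = 2 + (17011 + 3143)/(-3168 - 9597) = 2 + 20154/(-12765) = 2 + 20154*(-1/12765) = 2 - 6718/4255 = 1792/4255 ≈ 0.42115)
17044 - F = 17044 - 1*1792/4255 = 17044 - 1792/4255 = 72520428/4255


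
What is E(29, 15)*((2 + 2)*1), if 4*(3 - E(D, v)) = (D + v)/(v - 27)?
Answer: 47/3 ≈ 15.667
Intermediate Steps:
E(D, v) = 3 - (D + v)/(4*(-27 + v)) (E(D, v) = 3 - (D + v)/(4*(v - 27)) = 3 - (D + v)/(4*(-27 + v)))
E(29, 15)*((2 + 2)*1) = ((-324 - 1*29 + 11*15)/(4*(-27 + 15)))*((2 + 2)*1) = ((¼)*(-324 - 29 + 165)/(-12))*(4*1) = ((¼)*(-1/12)*(-188))*4 = (47/12)*4 = 47/3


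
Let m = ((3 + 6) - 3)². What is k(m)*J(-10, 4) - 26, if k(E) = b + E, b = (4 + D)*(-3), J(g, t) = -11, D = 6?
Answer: -92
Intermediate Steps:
b = -30 (b = (4 + 6)*(-3) = 10*(-3) = -30)
m = 36 (m = (9 - 3)² = 6² = 36)
k(E) = -30 + E
k(m)*J(-10, 4) - 26 = (-30 + 36)*(-11) - 26 = 6*(-11) - 26 = -66 - 26 = -92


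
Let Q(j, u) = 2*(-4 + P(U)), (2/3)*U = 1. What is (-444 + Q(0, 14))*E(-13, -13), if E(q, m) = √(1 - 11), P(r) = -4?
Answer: -460*I*√10 ≈ -1454.6*I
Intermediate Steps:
U = 3/2 (U = (3/2)*1 = 3/2 ≈ 1.5000)
E(q, m) = I*√10 (E(q, m) = √(-10) = I*√10)
Q(j, u) = -16 (Q(j, u) = 2*(-4 - 4) = 2*(-8) = -16)
(-444 + Q(0, 14))*E(-13, -13) = (-444 - 16)*(I*√10) = -460*I*√10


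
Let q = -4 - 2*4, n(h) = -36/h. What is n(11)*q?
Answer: 432/11 ≈ 39.273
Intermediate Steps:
q = -12 (q = -4 - 8 = -12)
n(11)*q = -36/11*(-12) = 432/11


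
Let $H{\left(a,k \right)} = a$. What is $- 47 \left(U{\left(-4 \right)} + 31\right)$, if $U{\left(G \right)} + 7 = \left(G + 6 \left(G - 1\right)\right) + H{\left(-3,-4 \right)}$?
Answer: $611$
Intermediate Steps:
$U{\left(G \right)} = -16 + 7 G$ ($U{\left(G \right)} = -7 - \left(3 - G - 6 \left(G - 1\right)\right) = -7 - \left(3 - G - 6 \left(-1 + G\right)\right) = -7 + \left(\left(G + \left(-6 + 6 G\right)\right) - 3\right) = -7 + \left(\left(-6 + 7 G\right) - 3\right) = -7 + \left(-9 + 7 G\right) = -16 + 7 G$)
$- 47 \left(U{\left(-4 \right)} + 31\right) = - 47 \left(\left(-16 + 7 \left(-4\right)\right) + 31\right) = - 47 \left(\left(-16 - 28\right) + 31\right) = - 47 \left(-44 + 31\right) = \left(-47\right) \left(-13\right) = 611$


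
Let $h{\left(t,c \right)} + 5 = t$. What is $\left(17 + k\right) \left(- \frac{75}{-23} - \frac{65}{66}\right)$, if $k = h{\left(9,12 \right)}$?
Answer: $\frac{24185}{506} \approx 47.796$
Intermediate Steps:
$h{\left(t,c \right)} = -5 + t$
$k = 4$ ($k = -5 + 9 = 4$)
$\left(17 + k\right) \left(- \frac{75}{-23} - \frac{65}{66}\right) = \left(17 + 4\right) \left(- \frac{75}{-23} - \frac{65}{66}\right) = 21 \left(\left(-75\right) \left(- \frac{1}{23}\right) - \frac{65}{66}\right) = 21 \left(\frac{75}{23} - \frac{65}{66}\right) = 21 \cdot \frac{3455}{1518} = \frac{24185}{506}$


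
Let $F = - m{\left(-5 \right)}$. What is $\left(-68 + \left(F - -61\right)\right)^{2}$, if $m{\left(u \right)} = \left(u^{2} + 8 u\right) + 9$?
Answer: $1$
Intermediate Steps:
$m{\left(u \right)} = 9 + u^{2} + 8 u$
$F = 6$ ($F = - (9 + \left(-5\right)^{2} + 8 \left(-5\right)) = - (9 + 25 - 40) = \left(-1\right) \left(-6\right) = 6$)
$\left(-68 + \left(F - -61\right)\right)^{2} = \left(-68 + \left(6 - -61\right)\right)^{2} = \left(-68 + \left(6 + 61\right)\right)^{2} = \left(-68 + 67\right)^{2} = \left(-1\right)^{2} = 1$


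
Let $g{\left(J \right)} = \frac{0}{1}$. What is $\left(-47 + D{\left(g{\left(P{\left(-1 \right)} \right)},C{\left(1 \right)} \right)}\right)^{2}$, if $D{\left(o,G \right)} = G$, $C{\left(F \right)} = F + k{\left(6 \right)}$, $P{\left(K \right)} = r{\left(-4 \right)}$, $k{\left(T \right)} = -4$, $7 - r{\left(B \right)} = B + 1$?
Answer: $2500$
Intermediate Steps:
$r{\left(B \right)} = 6 - B$ ($r{\left(B \right)} = 7 - \left(B + 1\right) = 7 - \left(1 + B\right) = 6 - B$)
$P{\left(K \right)} = 10$ ($P{\left(K \right)} = 6 - -4 = 6 + 4 = 10$)
$C{\left(F \right)} = -4 + F$ ($C{\left(F \right)} = F - 4 = -4 + F$)
$g{\left(J \right)} = 0$ ($g{\left(J \right)} = 0 \cdot 1 = 0$)
$\left(-47 + D{\left(g{\left(P{\left(-1 \right)} \right)},C{\left(1 \right)} \right)}\right)^{2} = \left(-47 + \left(-4 + 1\right)\right)^{2} = \left(-47 - 3\right)^{2} = \left(-50\right)^{2} = 2500$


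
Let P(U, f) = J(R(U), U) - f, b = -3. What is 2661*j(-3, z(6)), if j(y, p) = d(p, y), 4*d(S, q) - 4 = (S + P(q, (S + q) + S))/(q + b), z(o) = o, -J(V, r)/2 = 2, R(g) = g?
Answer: 27497/8 ≈ 3437.1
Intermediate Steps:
J(V, r) = -4 (J(V, r) = -2*2 = -4)
P(U, f) = -4 - f
d(S, q) = 1 + (-4 - S - q)/(4*(-3 + q)) (d(S, q) = 1 + ((S + (-4 - ((S + q) + S)))/(q - 3))/4 = 1 + ((S + (-4 - (q + 2*S)))/(-3 + q))/4 = 1 + ((S + (-4 + (-q - 2*S)))/(-3 + q))/4 = 1 + ((S + (-4 - q - 2*S))/(-3 + q))/4 = 1 + ((-4 - S - q)/(-3 + q))/4 = 1 + (-4 - S - q)/(4*(-3 + q)))
j(y, p) = (-16 - p + 3*y)/(4*(-3 + y))
2661*j(-3, z(6)) = 2661*((-16 - 1*6 + 3*(-3))/(4*(-3 - 3))) = 2661*((1/4)*(-16 - 6 - 9)/(-6)) = 2661*((1/4)*(-1/6)*(-31)) = 2661*(31/24) = 27497/8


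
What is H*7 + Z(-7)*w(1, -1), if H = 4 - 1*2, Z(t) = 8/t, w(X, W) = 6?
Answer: 50/7 ≈ 7.1429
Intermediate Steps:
H = 2 (H = 4 - 2 = 2)
H*7 + Z(-7)*w(1, -1) = 2*7 + (8/(-7))*6 = 14 + (8*(-1/7))*6 = 14 - 8/7*6 = 14 - 48/7 = 50/7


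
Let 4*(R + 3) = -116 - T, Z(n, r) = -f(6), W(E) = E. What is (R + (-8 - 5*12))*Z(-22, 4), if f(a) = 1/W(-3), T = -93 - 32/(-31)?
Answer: -3183/124 ≈ -25.669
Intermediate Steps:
T = -2851/31 (T = -93 - 32*(-1/31) = -93 + 32/31 = -2851/31 ≈ -91.968)
f(a) = -1/3 (f(a) = 1/(-3) = -1/3)
Z(n, r) = 1/3 (Z(n, r) = -1*(-1/3) = 1/3)
R = -1117/124 (R = -3 + (-116 - 1*(-2851/31))/4 = -3 + (-116 + 2851/31)/4 = -3 + (1/4)*(-745/31) = -3 - 745/124 = -1117/124 ≈ -9.0081)
(R + (-8 - 5*12))*Z(-22, 4) = (-1117/124 + (-8 - 5*12))*(1/3) = (-1117/124 + (-8 - 60))*(1/3) = (-1117/124 - 68)*(1/3) = -9549/124*1/3 = -3183/124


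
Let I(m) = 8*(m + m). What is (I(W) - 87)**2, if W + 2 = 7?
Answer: 49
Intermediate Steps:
W = 5 (W = -2 + 7 = 5)
I(m) = 16*m (I(m) = 8*(2*m) = 16*m)
(I(W) - 87)**2 = (16*5 - 87)**2 = (80 - 87)**2 = (-7)**2 = 49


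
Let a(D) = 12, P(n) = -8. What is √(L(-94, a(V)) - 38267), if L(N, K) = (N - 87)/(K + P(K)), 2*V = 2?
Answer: I*√153249/2 ≈ 195.74*I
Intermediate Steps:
V = 1 (V = (½)*2 = 1)
L(N, K) = (-87 + N)/(-8 + K) (L(N, K) = (N - 87)/(K - 8) = (-87 + N)/(-8 + K))
√(L(-94, a(V)) - 38267) = √((-87 - 94)/(-8 + 12) - 38267) = √(-181/4 - 38267) = √(-153249/4) = I*√153249/2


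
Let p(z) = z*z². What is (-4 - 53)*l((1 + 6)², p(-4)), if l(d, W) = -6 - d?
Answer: 3135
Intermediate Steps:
p(z) = z³
(-4 - 53)*l((1 + 6)², p(-4)) = (-4 - 53)*(-6 - (1 + 6)²) = -57*(-6 - 1*7²) = -57*(-6 - 1*49) = -57*(-6 - 49) = -57*(-55) = 3135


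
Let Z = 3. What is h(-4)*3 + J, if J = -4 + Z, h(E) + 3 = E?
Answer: -22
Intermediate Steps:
h(E) = -3 + E
J = -1 (J = -4 + 3 = -1)
h(-4)*3 + J = (-3 - 4)*3 - 1 = -7*3 - 1 = -21 - 1 = -22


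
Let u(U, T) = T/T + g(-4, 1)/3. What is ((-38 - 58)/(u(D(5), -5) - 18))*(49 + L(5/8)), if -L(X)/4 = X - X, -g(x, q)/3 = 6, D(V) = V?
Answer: 4704/23 ≈ 204.52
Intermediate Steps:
g(x, q) = -18 (g(x, q) = -3*6 = -18)
u(U, T) = -5 (u(U, T) = T/T - 18/3 = 1 - 18*1/3 = 1 - 6 = -5)
L(X) = 0 (L(X) = -4*(X - X) = -4*0 = 0)
((-38 - 58)/(u(D(5), -5) - 18))*(49 + L(5/8)) = ((-38 - 58)/(-5 - 18))*(49 + 0) = -96/(-23)*49 = -96*(-1/23)*49 = (96/23)*49 = 4704/23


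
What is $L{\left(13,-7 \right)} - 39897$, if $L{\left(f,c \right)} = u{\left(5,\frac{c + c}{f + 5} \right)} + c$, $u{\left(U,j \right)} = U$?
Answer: $-39899$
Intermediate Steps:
$L{\left(f,c \right)} = 5 + c$
$L{\left(13,-7 \right)} - 39897 = \left(5 - 7\right) - 39897 = -2 - 39897 = -39899$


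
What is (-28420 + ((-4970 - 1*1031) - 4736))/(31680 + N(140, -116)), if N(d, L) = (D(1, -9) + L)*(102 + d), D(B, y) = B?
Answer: -39157/3850 ≈ -10.171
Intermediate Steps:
N(d, L) = (1 + L)*(102 + d)
(-28420 + ((-4970 - 1*1031) - 4736))/(31680 + N(140, -116)) = (-28420 + ((-4970 - 1*1031) - 4736))/(31680 + (102 + 140 + 102*(-116) - 116*140)) = (-28420 + ((-4970 - 1031) - 4736))/(31680 + (102 + 140 - 11832 - 16240)) = (-28420 + (-6001 - 4736))/(31680 - 27830) = (-28420 - 10737)/3850 = -39157*1/3850 = -39157/3850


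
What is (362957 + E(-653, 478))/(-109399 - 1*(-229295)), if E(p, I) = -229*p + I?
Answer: 128243/29974 ≈ 4.2785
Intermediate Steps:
E(p, I) = I - 229*p
(362957 + E(-653, 478))/(-109399 - 1*(-229295)) = (362957 + (478 - 229*(-653)))/(-109399 - 1*(-229295)) = (362957 + (478 + 149537))/(-109399 + 229295) = (362957 + 150015)/119896 = 512972*(1/119896) = 128243/29974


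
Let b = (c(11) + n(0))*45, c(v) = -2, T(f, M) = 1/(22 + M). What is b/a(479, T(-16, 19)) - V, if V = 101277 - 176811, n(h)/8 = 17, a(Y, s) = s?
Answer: 322764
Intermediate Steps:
n(h) = 136 (n(h) = 8*17 = 136)
b = 6030 (b = (-2 + 136)*45 = 134*45 = 6030)
V = -75534
b/a(479, T(-16, 19)) - V = 6030/(1/(22 + 19)) - 1*(-75534) = 6030/(1/41) + 75534 = 6030*41 + 75534 = 247230 + 75534 = 322764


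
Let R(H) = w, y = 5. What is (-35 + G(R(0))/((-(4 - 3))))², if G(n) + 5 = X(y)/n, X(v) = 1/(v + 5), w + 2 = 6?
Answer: 1442401/1600 ≈ 901.50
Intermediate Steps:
w = 4 (w = -2 + 6 = 4)
R(H) = 4
X(v) = 1/(5 + v)
G(n) = -5 + 1/(10*n) (G(n) = -5 + 1/((5 + 5)*n) = -5 + 1/(10*n))
(-35 + G(R(0))/((-(4 - 3))))² = (-35 + (-5 + (⅒)/4)/((-(4 - 3))))² = (-35 + (-5 + (⅒)*(¼))/((-1*1)))² = (-35 + (-5 + 1/40)/(-1))² = (-35 - 199/40*(-1))² = (-35 + 199/40)² = (-1201/40)² = 1442401/1600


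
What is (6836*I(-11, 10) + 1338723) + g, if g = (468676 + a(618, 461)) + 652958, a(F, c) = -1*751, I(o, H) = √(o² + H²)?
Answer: 2459606 + 6836*√221 ≈ 2.5612e+6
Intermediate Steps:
I(o, H) = √(H² + o²)
a(F, c) = -751
g = 1120883 (g = (468676 - 751) + 652958 = 467925 + 652958 = 1120883)
(6836*I(-11, 10) + 1338723) + g = (6836*√(10² + (-11)²) + 1338723) + 1120883 = (6836*√(100 + 121) + 1338723) + 1120883 = (6836*√221 + 1338723) + 1120883 = (1338723 + 6836*√221) + 1120883 = 2459606 + 6836*√221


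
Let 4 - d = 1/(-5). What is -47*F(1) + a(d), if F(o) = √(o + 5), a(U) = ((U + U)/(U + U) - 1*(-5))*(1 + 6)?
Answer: 42 - 47*√6 ≈ -73.126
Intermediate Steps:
d = 21/5 (d = 4 - 1/(-5) = 4 - 1*(-⅕) = 4 + ⅕ = 21/5 ≈ 4.2000)
a(U) = 42 (a(U) = ((2*U)/((2*U)) + 5)*7 = ((2*U)*(1/(2*U)) + 5)*7 = (1 + 5)*7 = 6*7 = 42)
F(o) = √(5 + o)
-47*F(1) + a(d) = -47*√(5 + 1) + 42 = -47*√6 + 42 = 42 - 47*√6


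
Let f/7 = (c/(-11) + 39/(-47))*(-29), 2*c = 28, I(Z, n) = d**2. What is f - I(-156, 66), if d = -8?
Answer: 187573/517 ≈ 362.81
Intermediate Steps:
I(Z, n) = 64 (I(Z, n) = (-8)**2 = 64)
c = 14 (c = (1/2)*28 = 14)
f = 220661/517 (f = 7*((14/(-11) + 39/(-47))*(-29)) = 7*((14*(-1/11) + 39*(-1/47))*(-29)) = 7*((-14/11 - 39/47)*(-29)) = 7*(-1087/517*(-29)) = 7*(31523/517) = 220661/517 ≈ 426.81)
f - I(-156, 66) = 220661/517 - 1*64 = 220661/517 - 64 = 187573/517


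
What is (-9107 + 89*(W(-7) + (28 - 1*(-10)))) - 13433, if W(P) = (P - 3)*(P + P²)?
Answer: -56538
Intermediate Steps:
W(P) = (-3 + P)*(P + P²)
(-9107 + 89*(W(-7) + (28 - 1*(-10)))) - 13433 = (-9107 + 89*(-7*(-3 + (-7)² - 2*(-7)) + (28 - 1*(-10)))) - 13433 = (-9107 + 89*(-7*(-3 + 49 + 14) + (28 + 10))) - 13433 = (-9107 + 89*(-7*60 + 38)) - 13433 = (-9107 + 89*(-420 + 38)) - 13433 = (-9107 + 89*(-382)) - 13433 = (-9107 - 33998) - 13433 = -43105 - 13433 = -56538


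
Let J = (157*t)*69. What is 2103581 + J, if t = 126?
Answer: 3468539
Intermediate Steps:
J = 1364958 (J = (157*126)*69 = 19782*69 = 1364958)
2103581 + J = 2103581 + 1364958 = 3468539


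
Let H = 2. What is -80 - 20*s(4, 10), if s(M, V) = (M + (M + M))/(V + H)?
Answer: -100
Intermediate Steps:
s(M, V) = 3*M/(2 + V) (s(M, V) = (M + (M + M))/(V + 2) = (M + 2*M)/(2 + V) = (3*M)/(2 + V) = 3*M/(2 + V))
-80 - 20*s(4, 10) = -80 - 60*4/(2 + 10) = -80 - 60*4/12 = -80 - 20*1 = -80 - 20 = -100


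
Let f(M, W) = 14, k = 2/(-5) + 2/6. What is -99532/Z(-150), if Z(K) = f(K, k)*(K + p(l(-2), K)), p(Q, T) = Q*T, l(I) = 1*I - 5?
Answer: -24883/3150 ≈ -7.8994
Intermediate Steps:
k = -1/15 (k = 2*(-⅕) + 2*(⅙) = -⅖ + ⅓ = -1/15 ≈ -0.066667)
l(I) = -5 + I (l(I) = I - 5 = -5 + I)
Z(K) = -84*K (Z(K) = 14*(K + (-5 - 2)*K) = 14*(K - 7*K) = 14*(-6*K) = -84*K)
-99532/Z(-150) = -99532/((-84*(-150))) = -99532/12600 = -99532*1/12600 = -24883/3150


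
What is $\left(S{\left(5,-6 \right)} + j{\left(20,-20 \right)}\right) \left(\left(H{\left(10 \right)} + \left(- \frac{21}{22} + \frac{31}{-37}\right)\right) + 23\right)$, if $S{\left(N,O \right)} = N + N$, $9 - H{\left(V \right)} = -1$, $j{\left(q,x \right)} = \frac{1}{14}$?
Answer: $\frac{511689}{1628} \approx 314.31$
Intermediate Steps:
$j{\left(q,x \right)} = \frac{1}{14}$
$H{\left(V \right)} = 10$ ($H{\left(V \right)} = 9 - -1 = 9 + 1 = 10$)
$S{\left(N,O \right)} = 2 N$
$\left(S{\left(5,-6 \right)} + j{\left(20,-20 \right)}\right) \left(\left(H{\left(10 \right)} + \left(- \frac{21}{22} + \frac{31}{-37}\right)\right) + 23\right) = \left(2 \cdot 5 + \frac{1}{14}\right) \left(\left(10 + \left(- \frac{21}{22} + \frac{31}{-37}\right)\right) + 23\right) = \left(10 + \frac{1}{14}\right) \left(\left(10 + \left(\left(-21\right) \frac{1}{22} + 31 \left(- \frac{1}{37}\right)\right)\right) + 23\right) = \frac{141 \left(\left(10 - \frac{1459}{814}\right) + 23\right)}{14} = \frac{141 \left(\frac{6681}{814} + 23\right)}{14} = \frac{141}{14} \cdot \frac{25403}{814} = \frac{511689}{1628}$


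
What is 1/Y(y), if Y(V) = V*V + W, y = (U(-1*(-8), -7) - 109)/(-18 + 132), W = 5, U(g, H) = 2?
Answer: 12996/76429 ≈ 0.17004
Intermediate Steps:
y = -107/114 (y = (2 - 109)/(-18 + 132) = -107/114 ≈ -0.93860)
Y(V) = 5 + V² (Y(V) = V*V + 5 = V² + 5 = 5 + V²)
1/Y(y) = 1/(5 + (-107/114)²) = 1/(5 + 11449/12996) = 1/(76429/12996) = 12996/76429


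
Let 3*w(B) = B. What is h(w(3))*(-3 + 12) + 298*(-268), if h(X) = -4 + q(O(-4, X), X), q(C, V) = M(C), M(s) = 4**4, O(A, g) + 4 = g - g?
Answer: -77596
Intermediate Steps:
w(B) = B/3
O(A, g) = -4 (O(A, g) = -4 + (g - g) = -4 + 0 = -4)
M(s) = 256
q(C, V) = 256
h(X) = 252 (h(X) = -4 + 256 = 252)
h(w(3))*(-3 + 12) + 298*(-268) = 252*(-3 + 12) + 298*(-268) = 252*9 - 79864 = 2268 - 79864 = -77596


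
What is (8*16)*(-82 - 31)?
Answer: -14464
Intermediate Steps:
(8*16)*(-82 - 31) = 128*(-113) = -14464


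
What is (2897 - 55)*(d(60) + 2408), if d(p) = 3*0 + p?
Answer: 7014056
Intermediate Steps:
d(p) = p (d(p) = 0 + p = p)
(2897 - 55)*(d(60) + 2408) = (2897 - 55)*(60 + 2408) = 2842*2468 = 7014056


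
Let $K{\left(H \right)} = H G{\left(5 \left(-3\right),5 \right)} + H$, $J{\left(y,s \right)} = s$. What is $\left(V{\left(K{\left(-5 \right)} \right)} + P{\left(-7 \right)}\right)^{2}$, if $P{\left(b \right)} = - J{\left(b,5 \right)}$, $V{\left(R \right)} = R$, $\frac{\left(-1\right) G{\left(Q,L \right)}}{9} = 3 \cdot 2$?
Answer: $67600$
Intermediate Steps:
$G{\left(Q,L \right)} = -54$ ($G{\left(Q,L \right)} = - 9 \cdot 3 \cdot 2 = \left(-9\right) 6 = -54$)
$K{\left(H \right)} = - 53 H$ ($K{\left(H \right)} = H \left(-54\right) + H = - 54 H + H = - 53 H$)
$P{\left(b \right)} = -5$ ($P{\left(b \right)} = \left(-1\right) 5 = -5$)
$\left(V{\left(K{\left(-5 \right)} \right)} + P{\left(-7 \right)}\right)^{2} = \left(\left(-53\right) \left(-5\right) - 5\right)^{2} = \left(265 - 5\right)^{2} = 260^{2} = 67600$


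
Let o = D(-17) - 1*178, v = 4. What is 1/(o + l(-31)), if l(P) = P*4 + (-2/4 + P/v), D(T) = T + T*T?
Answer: -4/153 ≈ -0.026144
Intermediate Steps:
D(T) = T + T**2
l(P) = -1/2 + 17*P/4 (l(P) = P*4 + (-2/4 + P/4) = 4*P + (-2*1/4 + P*(1/4)) = 4*P + (-1/2 + P/4) = -1/2 + 17*P/4)
o = 94 (o = -17*(1 - 17) - 1*178 = -17*(-16) - 178 = 272 - 178 = 94)
1/(o + l(-31)) = 1/(94 + (-1/2 + (17/4)*(-31))) = 1/(94 + (-1/2 - 527/4)) = 1/(94 - 529/4) = 1/(-153/4) = -4/153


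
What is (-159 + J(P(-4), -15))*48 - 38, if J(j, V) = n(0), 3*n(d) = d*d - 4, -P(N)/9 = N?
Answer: -7734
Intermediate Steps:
P(N) = -9*N
n(d) = -4/3 + d**2/3 (n(d) = (d*d - 4)/3 = (d**2 - 4)/3 = (-4 + d**2)/3 = -4/3 + d**2/3)
J(j, V) = -4/3 (J(j, V) = -4/3 + (1/3)*0**2 = -4/3 + (1/3)*0 = -4/3 + 0 = -4/3)
(-159 + J(P(-4), -15))*48 - 38 = (-159 - 4/3)*48 - 38 = -481/3*48 - 38 = -7696 - 38 = -7734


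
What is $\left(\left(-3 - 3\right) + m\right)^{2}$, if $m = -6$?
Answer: $144$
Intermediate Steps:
$\left(\left(-3 - 3\right) + m\right)^{2} = \left(\left(-3 - 3\right) - 6\right)^{2} = \left(-6 - 6\right)^{2} = \left(-12\right)^{2} = 144$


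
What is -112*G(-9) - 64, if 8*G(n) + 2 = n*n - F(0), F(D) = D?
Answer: -1170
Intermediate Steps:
G(n) = -¼ + n²/8 (G(n) = -¼ + (n*n - 1*0)/8 = -¼ + (n² + 0)/8 = -¼ + n²/8)
-112*G(-9) - 64 = -112*(-¼ + (⅛)*(-9)²) - 64 = -112*(-¼ + (⅛)*81) - 64 = -112*(-¼ + 81/8) - 64 = -112*79/8 - 64 = -1106 - 64 = -1170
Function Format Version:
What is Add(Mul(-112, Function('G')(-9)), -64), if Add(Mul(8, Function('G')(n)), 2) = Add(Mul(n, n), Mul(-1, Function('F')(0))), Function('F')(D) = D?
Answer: -1170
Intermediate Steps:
Function('G')(n) = Add(Rational(-1, 4), Mul(Rational(1, 8), Pow(n, 2))) (Function('G')(n) = Add(Rational(-1, 4), Mul(Rational(1, 8), Add(Mul(n, n), Mul(-1, 0)))) = Add(Rational(-1, 4), Mul(Rational(1, 8), Add(Pow(n, 2), 0))) = Add(Rational(-1, 4), Mul(Rational(1, 8), Pow(n, 2))))
Add(Mul(-112, Function('G')(-9)), -64) = Add(Mul(-112, Add(Rational(-1, 4), Mul(Rational(1, 8), Pow(-9, 2)))), -64) = Add(Mul(-112, Add(Rational(-1, 4), Mul(Rational(1, 8), 81))), -64) = Add(Mul(-112, Add(Rational(-1, 4), Rational(81, 8))), -64) = Add(Mul(-112, Rational(79, 8)), -64) = Add(-1106, -64) = -1170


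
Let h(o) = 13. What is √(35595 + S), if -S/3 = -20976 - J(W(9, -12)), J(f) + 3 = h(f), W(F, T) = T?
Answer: 19*√273 ≈ 313.93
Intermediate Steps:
J(f) = 10 (J(f) = -3 + 13 = 10)
S = 62958 (S = -3*(-20976 - 1*10) = -3*(-20976 - 10) = -3*(-20986) = 62958)
√(35595 + S) = √(35595 + 62958) = √98553 = 19*√273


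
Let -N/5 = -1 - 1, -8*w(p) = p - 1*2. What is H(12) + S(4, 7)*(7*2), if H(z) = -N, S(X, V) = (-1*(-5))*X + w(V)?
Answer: 1045/4 ≈ 261.25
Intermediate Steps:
w(p) = ¼ - p/8 (w(p) = -(p - 1*2)/8 = -(p - 2)/8 = -(-2 + p)/8 = ¼ - p/8)
N = 10 (N = -5*(-1 - 1) = -5*(-2) = 10)
S(X, V) = ¼ + 5*X - V/8 (S(X, V) = (-1*(-5))*X + (¼ - V/8) = 5*X + (¼ - V/8) = ¼ + 5*X - V/8)
H(z) = -10 (H(z) = -1*10 = -10)
H(12) + S(4, 7)*(7*2) = -10 + (¼ + 5*4 - ⅛*7)*(7*2) = -10 + (¼ + 20 - 7/8)*14 = -10 + (155/8)*14 = -10 + 1085/4 = 1045/4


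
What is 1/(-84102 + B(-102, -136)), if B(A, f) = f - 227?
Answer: -1/84465 ≈ -1.1839e-5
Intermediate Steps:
B(A, f) = -227 + f
1/(-84102 + B(-102, -136)) = 1/(-84102 + (-227 - 136)) = 1/(-84102 - 363) = 1/(-84465) = -1/84465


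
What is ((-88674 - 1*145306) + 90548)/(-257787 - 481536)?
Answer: 143432/739323 ≈ 0.19400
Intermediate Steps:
((-88674 - 1*145306) + 90548)/(-257787 - 481536) = ((-88674 - 145306) + 90548)/(-739323) = (-233980 + 90548)*(-1/739323) = -143432*(-1/739323) = 143432/739323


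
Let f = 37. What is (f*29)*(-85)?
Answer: -91205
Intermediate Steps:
(f*29)*(-85) = (37*29)*(-85) = 1073*(-85) = -91205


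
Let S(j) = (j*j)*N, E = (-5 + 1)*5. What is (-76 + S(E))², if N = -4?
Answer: 2808976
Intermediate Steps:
E = -20 (E = -4*5 = -20)
S(j) = -4*j² (S(j) = (j*j)*(-4) = j²*(-4) = -4*j²)
(-76 + S(E))² = (-76 - 4*(-20)²)² = (-76 - 4*400)² = (-76 - 1600)² = (-1676)² = 2808976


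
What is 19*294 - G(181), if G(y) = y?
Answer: 5405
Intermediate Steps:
19*294 - G(181) = 19*294 - 1*181 = 5586 - 181 = 5405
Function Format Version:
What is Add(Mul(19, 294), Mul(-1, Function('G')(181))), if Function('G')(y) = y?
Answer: 5405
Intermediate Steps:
Add(Mul(19, 294), Mul(-1, Function('G')(181))) = Add(Mul(19, 294), Mul(-1, 181)) = Add(5586, -181) = 5405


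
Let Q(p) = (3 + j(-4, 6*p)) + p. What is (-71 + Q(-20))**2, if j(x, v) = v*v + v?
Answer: 201412864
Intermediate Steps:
j(x, v) = v + v**2 (j(x, v) = v**2 + v = v + v**2)
Q(p) = 3 + p + 6*p*(1 + 6*p) (Q(p) = (3 + (6*p)*(1 + 6*p)) + p = (3 + 6*p*(1 + 6*p)) + p = 3 + p + 6*p*(1 + 6*p))
(-71 + Q(-20))**2 = (-71 + (3 + 7*(-20) + 36*(-20)**2))**2 = (-71 + (3 - 140 + 36*400))**2 = (-71 + (3 - 140 + 14400))**2 = (-71 + 14263)**2 = 14192**2 = 201412864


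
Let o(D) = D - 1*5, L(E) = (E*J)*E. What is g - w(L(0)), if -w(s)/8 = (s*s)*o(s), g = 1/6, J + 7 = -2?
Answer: ⅙ ≈ 0.16667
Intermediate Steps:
J = -9 (J = -7 - 2 = -9)
L(E) = -9*E² (L(E) = (E*(-9))*E = (-9*E)*E = -9*E²)
o(D) = -5 + D (o(D) = D - 5 = -5 + D)
g = ⅙ ≈ 0.16667
w(s) = -8*s²*(-5 + s) (w(s) = -8*s*s*(-5 + s) = -8*s²*(-5 + s))
g - w(L(0)) = ⅙ - 8*(-9*0²)²*(5 - (-9)*0²) = ⅙ - 8*(-9*0)²*(5 - (-9)*0) = ⅙ - 8*0²*(5 - 1*0) = ⅙ - 8*0*(5 + 0) = ⅙ - 8*0*5 = ⅙ - 1*0 = ⅙ + 0 = ⅙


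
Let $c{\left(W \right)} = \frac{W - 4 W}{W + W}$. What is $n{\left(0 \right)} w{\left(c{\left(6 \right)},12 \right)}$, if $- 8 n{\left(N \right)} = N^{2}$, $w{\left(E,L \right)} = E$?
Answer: $0$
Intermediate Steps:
$c{\left(W \right)} = - \frac{3}{2}$ ($c{\left(W \right)} = \frac{\left(-3\right) W}{2 W} = - 3 W \frac{1}{2 W} = - \frac{3}{2}$)
$n{\left(N \right)} = - \frac{N^{2}}{8}$
$n{\left(0 \right)} w{\left(c{\left(6 \right)},12 \right)} = - \frac{0^{2}}{8} \left(- \frac{3}{2}\right) = \left(- \frac{1}{8}\right) 0 \left(- \frac{3}{2}\right) = 0 \left(- \frac{3}{2}\right) = 0$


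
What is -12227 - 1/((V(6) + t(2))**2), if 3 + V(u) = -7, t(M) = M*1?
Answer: -782529/64 ≈ -12227.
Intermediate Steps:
t(M) = M
V(u) = -10 (V(u) = -3 - 7 = -10)
-12227 - 1/((V(6) + t(2))**2) = -12227 - 1/((-10 + 2)**2) = -12227 - 1/((-8)**2) = -12227 - 1/64 = -782529/64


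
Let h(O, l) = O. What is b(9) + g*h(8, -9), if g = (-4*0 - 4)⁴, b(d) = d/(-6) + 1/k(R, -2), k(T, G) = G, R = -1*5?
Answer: 2046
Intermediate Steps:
R = -5
b(d) = -½ - d/6 (b(d) = d/(-6) + 1/(-2) = d*(-⅙) + 1*(-½) = -d/6 - ½ = -½ - d/6)
g = 256 (g = (0 - 4)⁴ = (-4)⁴ = 256)
b(9) + g*h(8, -9) = (-½ - ⅙*9) + 256*8 = (-½ - 3/2) + 2048 = -2 + 2048 = 2046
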